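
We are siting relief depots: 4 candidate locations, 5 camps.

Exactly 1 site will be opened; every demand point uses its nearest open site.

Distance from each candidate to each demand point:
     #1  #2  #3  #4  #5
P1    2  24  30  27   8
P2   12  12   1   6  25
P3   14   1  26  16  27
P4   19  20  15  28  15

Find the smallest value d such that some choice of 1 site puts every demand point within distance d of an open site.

Open {P2}.
  Farthest demand point is #5 at distance 25 (to P2); all others are ≤ 25.
With {P3} the worst case is 27.
With {P4} the worst case is 28.
No size-1 selection achieves below 25.

25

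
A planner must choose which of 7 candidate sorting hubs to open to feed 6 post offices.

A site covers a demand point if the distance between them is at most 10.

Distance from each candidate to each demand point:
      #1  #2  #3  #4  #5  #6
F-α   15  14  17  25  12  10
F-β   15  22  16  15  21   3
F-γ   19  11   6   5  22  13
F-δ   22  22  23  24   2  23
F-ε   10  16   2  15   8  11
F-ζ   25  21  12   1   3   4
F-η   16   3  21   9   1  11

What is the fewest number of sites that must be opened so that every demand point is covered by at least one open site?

3

Coverage sets (demand points within 10 of each site):
  F-α: {#6}
  F-β: {#6}
  F-γ: {#3, #4}
  F-δ: {#5}
  F-ε: {#1, #3, #5}
  F-ζ: {#4, #5, #6}
  F-η: {#2, #4, #5}
No 2 sites suffice: every size-2 union leaves at least one demand point uncovered.
But {F-α, F-ε, F-η} covers everything, so the minimum is 3.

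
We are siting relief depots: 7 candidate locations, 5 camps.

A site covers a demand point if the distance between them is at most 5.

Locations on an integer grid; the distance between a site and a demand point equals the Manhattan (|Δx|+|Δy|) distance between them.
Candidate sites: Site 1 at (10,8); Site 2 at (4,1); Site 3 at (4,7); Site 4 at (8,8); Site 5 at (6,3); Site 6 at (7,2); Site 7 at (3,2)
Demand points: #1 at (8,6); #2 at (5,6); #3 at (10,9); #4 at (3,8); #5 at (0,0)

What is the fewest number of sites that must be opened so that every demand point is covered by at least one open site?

2

Coverage sets (demand points within 5 of each site):
  Site 1: {#1, #3}
  Site 2: {#5}
  Site 3: {#1, #2, #4}
  Site 4: {#1, #2, #3, #4}
  Site 5: {#1, #2}
  Site 6: {#1}
  Site 7: {#5}
No single site covers all 5 demand points.
But {Site 2, Site 4} covers everything, so the minimum is 2.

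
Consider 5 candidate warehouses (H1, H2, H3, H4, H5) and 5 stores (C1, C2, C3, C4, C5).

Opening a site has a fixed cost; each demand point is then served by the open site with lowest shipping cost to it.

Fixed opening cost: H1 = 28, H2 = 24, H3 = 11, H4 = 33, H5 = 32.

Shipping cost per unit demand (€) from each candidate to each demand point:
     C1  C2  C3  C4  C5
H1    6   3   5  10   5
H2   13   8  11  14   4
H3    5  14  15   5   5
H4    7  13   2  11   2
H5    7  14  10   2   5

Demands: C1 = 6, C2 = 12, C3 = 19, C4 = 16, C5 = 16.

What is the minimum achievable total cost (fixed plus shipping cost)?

267

Open {H1, H4, H5}: assign each demand point to its cheapest open site.
  C1→H1 6×6=36, C2→H1 12×3=36, C3→H4 19×2=38, C4→H5 16×2=32, C5→H4 16×2=32
  shipping cost 174, fixed 93 → total 267.
Compare {H1, H3, H4, H5}: shipping cost 168 + fixed 104 = 272.
Compare {H1, H3, H4}: shipping cost 216 + fixed 72 = 288.
Compare {H1, H2, H4, H5}: shipping cost 174 + fixed 117 = 291.
All other subsets cost ≥ 272. Minimum total cost: 267.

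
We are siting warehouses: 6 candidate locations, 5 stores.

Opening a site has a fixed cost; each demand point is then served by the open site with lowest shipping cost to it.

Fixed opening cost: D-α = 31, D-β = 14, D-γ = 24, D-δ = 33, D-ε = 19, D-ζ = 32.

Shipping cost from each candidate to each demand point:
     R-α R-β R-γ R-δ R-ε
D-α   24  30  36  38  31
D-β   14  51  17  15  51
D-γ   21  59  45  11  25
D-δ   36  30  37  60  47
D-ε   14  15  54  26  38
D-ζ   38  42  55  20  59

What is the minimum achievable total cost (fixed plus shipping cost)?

132

Open {D-β, D-ε}: assign each demand point to its cheapest open site.
  R-α→D-β 14, R-β→D-ε 15, R-γ→D-β 17, R-δ→D-β 15, R-ε→D-ε 38
  shipping cost 99, fixed 33 → total 132.
Compare {D-β, D-γ, D-ε}: shipping cost 82 + fixed 57 = 139.
Compare {D-α, D-β}: shipping cost 107 + fixed 45 = 152.
Compare {D-γ, D-ε}: shipping cost 110 + fixed 43 = 153.
All other subsets cost ≥ 139. Minimum total cost: 132.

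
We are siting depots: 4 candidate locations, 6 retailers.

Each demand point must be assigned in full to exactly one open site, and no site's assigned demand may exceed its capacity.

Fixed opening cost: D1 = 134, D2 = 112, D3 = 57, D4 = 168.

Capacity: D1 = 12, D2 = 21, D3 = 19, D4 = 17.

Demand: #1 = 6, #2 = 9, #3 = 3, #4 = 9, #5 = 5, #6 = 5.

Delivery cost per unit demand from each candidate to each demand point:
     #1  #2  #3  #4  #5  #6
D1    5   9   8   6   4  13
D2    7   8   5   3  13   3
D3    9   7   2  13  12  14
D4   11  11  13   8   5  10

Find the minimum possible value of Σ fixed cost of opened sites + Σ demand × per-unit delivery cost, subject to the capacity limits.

Open {D2, D3}; cheapest assignment that respects the capacities:
  D2 (cap 21, load 20): #1, #4, #6 — cost 6×7 + 9×3 + 5×3 = 84
  D3 (cap 19, load 17): #2, #3, #5 — cost 9×7 + 3×2 + 5×12 = 129
  Shipping 213, fixed 169 → total 382.
  Any other capacity-feasible assignment to {D2, D3} ships for at least 213.
Compare {D1, D2, D3}: its best feasible assignment gives total 464.
Compare {D2, D3, D4}: its best feasible assignment gives total 515.
Every other set of open sites that can feasibly serve all demand totals ≥ 464 even under its best assignment. Minimum: 382.

382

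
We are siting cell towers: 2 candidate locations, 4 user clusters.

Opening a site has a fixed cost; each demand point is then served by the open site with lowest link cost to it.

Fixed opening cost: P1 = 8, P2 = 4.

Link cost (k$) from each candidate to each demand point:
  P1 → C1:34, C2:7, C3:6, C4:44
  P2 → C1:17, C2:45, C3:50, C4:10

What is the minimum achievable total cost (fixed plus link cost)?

Open {P1, P2}: assign each demand point to its cheapest open site.
  C1→P2 17, C2→P1 7, C3→P1 6, C4→P2 10
  link cost 40, fixed 12 → total 52.
Compare {P1}: link cost 91 + fixed 8 = 99.
Compare {P2}: link cost 122 + fixed 4 = 126.

52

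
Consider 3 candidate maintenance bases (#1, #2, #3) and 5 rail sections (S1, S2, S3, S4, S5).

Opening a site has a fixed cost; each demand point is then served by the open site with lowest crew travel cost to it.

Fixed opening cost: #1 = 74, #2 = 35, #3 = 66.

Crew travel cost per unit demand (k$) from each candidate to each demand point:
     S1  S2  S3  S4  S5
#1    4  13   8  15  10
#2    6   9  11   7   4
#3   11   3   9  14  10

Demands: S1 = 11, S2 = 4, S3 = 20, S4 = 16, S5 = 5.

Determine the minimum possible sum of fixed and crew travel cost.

Open {#1, #2}: assign each demand point to its cheapest open site.
  S1→#1 11×4=44, S2→#2 4×9=36, S3→#1 20×8=160, S4→#2 16×7=112, S5→#2 5×4=20
  crew travel cost 372, fixed 109 → total 481.
Compare {#2}: crew travel cost 454 + fixed 35 = 489.
Compare {#2, #3}: crew travel cost 390 + fixed 101 = 491.
Compare {#1, #2, #3}: crew travel cost 348 + fixed 175 = 523.
All other subsets cost ≥ 489. Minimum total cost: 481.

481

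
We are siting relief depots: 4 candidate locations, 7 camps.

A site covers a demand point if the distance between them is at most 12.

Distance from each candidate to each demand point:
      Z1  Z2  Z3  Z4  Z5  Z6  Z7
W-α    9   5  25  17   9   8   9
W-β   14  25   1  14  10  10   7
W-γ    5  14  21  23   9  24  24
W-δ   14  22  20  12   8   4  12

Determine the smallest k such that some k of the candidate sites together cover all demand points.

3

Coverage sets (demand points within 12 of each site):
  W-α: {Z1, Z2, Z5, Z6, Z7}
  W-β: {Z3, Z5, Z6, Z7}
  W-γ: {Z1, Z5}
  W-δ: {Z4, Z5, Z6, Z7}
No 2 sites suffice: every size-2 union leaves at least one demand point uncovered.
But {W-α, W-β, W-δ} covers everything, so the minimum is 3.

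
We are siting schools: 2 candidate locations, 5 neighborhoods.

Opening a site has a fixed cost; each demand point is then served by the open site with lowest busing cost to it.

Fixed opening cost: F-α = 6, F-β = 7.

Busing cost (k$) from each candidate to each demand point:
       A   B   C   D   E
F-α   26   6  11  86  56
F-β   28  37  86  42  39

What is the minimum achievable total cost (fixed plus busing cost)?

137

Open {F-α, F-β}: assign each demand point to its cheapest open site.
  A→F-α 26, B→F-α 6, C→F-α 11, D→F-β 42, E→F-β 39
  busing cost 124, fixed 13 → total 137.
Compare {F-α}: busing cost 185 + fixed 6 = 191.
Compare {F-β}: busing cost 232 + fixed 7 = 239.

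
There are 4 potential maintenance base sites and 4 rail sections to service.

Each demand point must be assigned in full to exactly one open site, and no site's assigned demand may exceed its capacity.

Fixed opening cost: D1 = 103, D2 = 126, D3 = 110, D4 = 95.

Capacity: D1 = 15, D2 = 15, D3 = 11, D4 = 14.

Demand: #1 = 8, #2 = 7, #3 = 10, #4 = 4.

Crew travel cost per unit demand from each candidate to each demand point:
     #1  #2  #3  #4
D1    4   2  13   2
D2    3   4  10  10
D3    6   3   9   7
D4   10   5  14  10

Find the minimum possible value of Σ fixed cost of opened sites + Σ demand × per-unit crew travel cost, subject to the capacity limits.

Open {D1, D2}; cheapest assignment that respects the capacities:
  D1 (cap 15, load 15): #1, #2 — cost 8×4 + 7×2 = 46
  D2 (cap 15, load 14): #3, #4 — cost 10×10 + 4×10 = 140
  Shipping 186, fixed 229 → total 415.
  Any other capacity-feasible assignment to {D1, D2} ships for at least 186.
Compare {D1, D4}: its best feasible assignment gives total 424.
Compare {D2, D4}: its best feasible assignment gives total 453.
Every other set of open sites that can feasibly serve all demand totals ≥ 424 even under its best assignment. Minimum: 415.

415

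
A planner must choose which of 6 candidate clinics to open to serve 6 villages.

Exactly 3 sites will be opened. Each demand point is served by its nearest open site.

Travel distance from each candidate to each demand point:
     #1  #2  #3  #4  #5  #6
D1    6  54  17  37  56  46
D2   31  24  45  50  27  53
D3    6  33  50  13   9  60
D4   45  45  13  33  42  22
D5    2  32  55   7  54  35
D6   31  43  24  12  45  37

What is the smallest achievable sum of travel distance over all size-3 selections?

Open {D3, D4, D5}.
  #1→D5 2, #2→D5 32, #3→D4 13, #4→D5 7, #5→D3 9, #6→D4 22  ⇒ total 85.
Compare {D2, D3, D4}: total 87.
Compare {D2, D4, D5}: total 95.
No size-3 selection does better; minimum is 85.

85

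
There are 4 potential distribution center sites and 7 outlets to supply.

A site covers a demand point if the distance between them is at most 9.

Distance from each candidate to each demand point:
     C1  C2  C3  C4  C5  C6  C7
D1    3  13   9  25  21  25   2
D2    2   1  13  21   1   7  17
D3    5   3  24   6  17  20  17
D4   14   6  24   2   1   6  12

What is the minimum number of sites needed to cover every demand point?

Coverage sets (demand points within 9 of each site):
  D1: {C1, C3, C7}
  D2: {C1, C2, C5, C6}
  D3: {C1, C2, C4}
  D4: {C2, C4, C5, C6}
No single site covers all 7 demand points.
But {D1, D4} covers everything, so the minimum is 2.

2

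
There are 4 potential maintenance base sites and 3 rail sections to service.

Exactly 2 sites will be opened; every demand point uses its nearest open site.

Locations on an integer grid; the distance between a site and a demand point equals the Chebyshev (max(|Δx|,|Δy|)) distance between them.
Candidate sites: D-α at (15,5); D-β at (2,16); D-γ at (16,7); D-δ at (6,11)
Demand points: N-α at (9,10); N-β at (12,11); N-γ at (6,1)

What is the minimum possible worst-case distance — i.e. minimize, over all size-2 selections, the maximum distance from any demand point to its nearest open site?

9

Open {D-α, D-β}.
  Farthest demand point is N-γ at distance 9 (to D-α); all others are ≤ 9.
With {D-α, D-γ} the worst case is 9.
With {D-α, D-δ} the worst case is 9.
No size-2 selection achieves below 9.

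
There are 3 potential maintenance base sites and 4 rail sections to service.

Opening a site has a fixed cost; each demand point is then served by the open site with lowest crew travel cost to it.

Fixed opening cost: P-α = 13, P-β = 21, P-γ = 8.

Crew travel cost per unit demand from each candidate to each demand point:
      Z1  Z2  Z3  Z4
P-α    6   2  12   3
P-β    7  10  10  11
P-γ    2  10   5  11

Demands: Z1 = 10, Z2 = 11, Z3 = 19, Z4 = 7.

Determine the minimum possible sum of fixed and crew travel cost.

Open {P-α, P-γ}: assign each demand point to its cheapest open site.
  Z1→P-γ 10×2=20, Z2→P-α 11×2=22, Z3→P-γ 19×5=95, Z4→P-α 7×3=21
  crew travel cost 158, fixed 21 → total 179.
Compare {P-α, P-β, P-γ}: crew travel cost 158 + fixed 42 = 200.
Compare {P-γ}: crew travel cost 302 + fixed 8 = 310.
Compare {P-α, P-β}: crew travel cost 293 + fixed 34 = 327.
All other subsets cost ≥ 200. Minimum total cost: 179.

179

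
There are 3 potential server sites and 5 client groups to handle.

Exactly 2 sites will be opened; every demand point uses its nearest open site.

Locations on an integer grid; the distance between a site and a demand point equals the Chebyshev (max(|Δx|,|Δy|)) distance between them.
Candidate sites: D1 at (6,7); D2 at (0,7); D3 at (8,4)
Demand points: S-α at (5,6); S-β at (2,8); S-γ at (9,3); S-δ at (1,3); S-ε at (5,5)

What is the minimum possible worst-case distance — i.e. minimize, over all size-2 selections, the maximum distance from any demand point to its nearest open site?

Open {D1, D2}.
  Farthest demand point is S-γ at distance 4 (to D1); all others are ≤ 4.
With {D2, D3} the worst case is 4.
With {D1, D3} the worst case is 5.
No size-2 selection achieves below 4.

4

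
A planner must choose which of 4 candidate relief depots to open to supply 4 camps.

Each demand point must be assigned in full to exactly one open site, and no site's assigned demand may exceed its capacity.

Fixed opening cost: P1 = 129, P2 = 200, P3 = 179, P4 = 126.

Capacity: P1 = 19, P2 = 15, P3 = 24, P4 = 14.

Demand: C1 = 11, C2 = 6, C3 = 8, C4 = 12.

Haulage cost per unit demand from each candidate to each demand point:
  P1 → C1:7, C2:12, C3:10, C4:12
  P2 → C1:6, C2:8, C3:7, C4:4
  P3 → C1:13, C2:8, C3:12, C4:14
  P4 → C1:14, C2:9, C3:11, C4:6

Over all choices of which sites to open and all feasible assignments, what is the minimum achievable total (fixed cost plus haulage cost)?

Open {P1, P3}; cheapest assignment that respects the capacities:
  P1 (cap 19, load 19): C1, C3 — cost 11×7 + 8×10 = 157
  P3 (cap 24, load 18): C2, C4 — cost 6×8 + 12×14 = 216
  Shipping 373, fixed 308 → total 681.
  Any other capacity-feasible assignment to {P1, P3} ships for at least 373.
Compare {P1, P2, P4}: its best feasible assignment gives total 708.
Compare {P1, P3, P4}: its best feasible assignment gives total 711.
Every other set of open sites that can feasibly serve all demand totals ≥ 708 even under its best assignment. Minimum: 681.

681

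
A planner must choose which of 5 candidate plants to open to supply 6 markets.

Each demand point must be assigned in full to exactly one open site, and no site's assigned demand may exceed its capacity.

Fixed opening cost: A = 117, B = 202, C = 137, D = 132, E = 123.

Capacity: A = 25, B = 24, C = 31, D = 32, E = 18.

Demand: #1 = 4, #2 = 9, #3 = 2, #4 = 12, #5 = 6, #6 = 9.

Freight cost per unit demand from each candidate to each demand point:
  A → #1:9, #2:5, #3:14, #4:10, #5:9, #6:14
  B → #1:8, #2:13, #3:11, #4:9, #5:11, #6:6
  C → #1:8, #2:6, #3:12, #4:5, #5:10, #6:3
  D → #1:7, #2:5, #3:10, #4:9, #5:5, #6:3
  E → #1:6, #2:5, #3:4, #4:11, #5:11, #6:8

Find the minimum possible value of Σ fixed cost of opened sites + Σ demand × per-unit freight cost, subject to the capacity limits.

Open {C, D}; cheapest assignment that respects the capacities:
  C (cap 31, load 21): #4, #6 — cost 12×5 + 9×3 = 87
  D (cap 32, load 21): #1, #2, #3, #5 — cost 4×7 + 9×5 + 2×10 + 6×5 = 123
  Shipping 210, fixed 269 → total 479.
  Any other capacity-feasible assignment to {C, D} ships for at least 210.
Compare {C, E}: its best feasible assignment gives total 484.
Compare {A, C}: its best feasible assignment gives total 496.
Every other set of open sites that can feasibly serve all demand totals ≥ 484 even under its best assignment. Minimum: 479.

479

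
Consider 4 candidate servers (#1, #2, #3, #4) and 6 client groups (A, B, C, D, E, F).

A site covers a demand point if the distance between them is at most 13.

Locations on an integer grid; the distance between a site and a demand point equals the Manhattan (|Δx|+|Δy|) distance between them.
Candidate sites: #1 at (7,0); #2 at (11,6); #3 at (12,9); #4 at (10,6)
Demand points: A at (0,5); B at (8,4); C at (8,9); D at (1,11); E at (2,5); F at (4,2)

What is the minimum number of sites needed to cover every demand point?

2

Coverage sets (demand points within 13 of each site):
  #1: {A, B, C, E, F}
  #2: {A, B, C, E, F}
  #3: {B, C, D}
  #4: {A, B, C, E, F}
No single site covers all 6 demand points.
But {#1, #3} covers everything, so the minimum is 2.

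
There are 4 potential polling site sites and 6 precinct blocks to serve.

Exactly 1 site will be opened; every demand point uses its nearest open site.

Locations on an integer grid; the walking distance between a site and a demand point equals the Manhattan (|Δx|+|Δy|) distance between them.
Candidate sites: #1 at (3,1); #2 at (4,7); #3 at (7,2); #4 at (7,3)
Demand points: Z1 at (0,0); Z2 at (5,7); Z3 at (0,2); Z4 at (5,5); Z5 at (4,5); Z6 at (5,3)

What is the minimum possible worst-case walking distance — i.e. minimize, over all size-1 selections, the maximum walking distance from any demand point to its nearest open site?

Open {#1}.
  Farthest demand point is Z2 at walking distance 8 (to #1); all others are ≤ 8.
With {#3} the worst case is 9.
With {#4} the worst case is 10.
No size-1 selection achieves below 8.

8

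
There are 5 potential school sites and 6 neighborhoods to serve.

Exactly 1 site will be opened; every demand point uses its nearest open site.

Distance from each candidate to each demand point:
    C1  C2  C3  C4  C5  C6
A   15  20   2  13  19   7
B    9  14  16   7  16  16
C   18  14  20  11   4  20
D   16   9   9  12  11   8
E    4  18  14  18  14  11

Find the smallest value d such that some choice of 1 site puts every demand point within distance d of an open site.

16

Open {B}.
  Farthest demand point is C3 at distance 16 (to B); all others are ≤ 16.
With {D} the worst case is 16.
With {E} the worst case is 18.
No size-1 selection achieves below 16.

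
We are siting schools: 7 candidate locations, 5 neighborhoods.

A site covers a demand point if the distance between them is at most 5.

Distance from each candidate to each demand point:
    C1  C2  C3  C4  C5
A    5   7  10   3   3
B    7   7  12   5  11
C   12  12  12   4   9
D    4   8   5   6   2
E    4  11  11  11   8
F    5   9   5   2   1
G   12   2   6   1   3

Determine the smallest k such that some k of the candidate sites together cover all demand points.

2

Coverage sets (demand points within 5 of each site):
  A: {C1, C4, C5}
  B: {C4}
  C: {C4}
  D: {C1, C3, C5}
  E: {C1}
  F: {C1, C3, C4, C5}
  G: {C2, C4, C5}
No single site covers all 5 demand points.
But {D, G} covers everything, so the minimum is 2.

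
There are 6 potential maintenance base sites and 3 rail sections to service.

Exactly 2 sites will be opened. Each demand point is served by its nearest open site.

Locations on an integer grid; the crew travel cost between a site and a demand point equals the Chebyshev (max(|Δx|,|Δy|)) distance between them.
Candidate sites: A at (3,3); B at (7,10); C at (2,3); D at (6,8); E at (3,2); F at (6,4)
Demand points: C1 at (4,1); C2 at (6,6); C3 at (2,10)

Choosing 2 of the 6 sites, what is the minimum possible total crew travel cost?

Open {D, E}.
  C1→E 1, C2→D 2, C3→D 4  ⇒ total 7.
Compare {A, D}: total 8.
Compare {C, D}: total 8.
No size-2 selection does better; minimum is 7.

7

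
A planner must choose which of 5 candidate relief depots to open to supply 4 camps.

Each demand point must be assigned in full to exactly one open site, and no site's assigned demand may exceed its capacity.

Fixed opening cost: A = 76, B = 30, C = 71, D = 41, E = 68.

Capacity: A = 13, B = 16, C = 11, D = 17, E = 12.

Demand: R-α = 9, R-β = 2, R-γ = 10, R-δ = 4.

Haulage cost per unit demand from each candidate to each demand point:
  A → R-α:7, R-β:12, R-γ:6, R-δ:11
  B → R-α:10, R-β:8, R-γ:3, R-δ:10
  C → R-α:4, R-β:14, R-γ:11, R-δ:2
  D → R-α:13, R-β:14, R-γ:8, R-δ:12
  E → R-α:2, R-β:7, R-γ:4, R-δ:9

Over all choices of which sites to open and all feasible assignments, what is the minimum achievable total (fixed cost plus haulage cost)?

200

Open {B, E}; cheapest assignment that respects the capacities:
  B (cap 16, load 14): R-γ, R-δ — cost 10×3 + 4×10 = 70
  E (cap 12, load 11): R-α, R-β — cost 9×2 + 2×7 = 32
  Shipping 102, fixed 98 → total 200.
  Any other capacity-feasible assignment to {B, E} ships for at least 102.
Compare {B, C}: its best feasible assignment gives total 223.
Compare {B, C, E}: its best feasible assignment gives total 239.
Every other set of open sites that can feasibly serve all demand totals ≥ 223 even under its best assignment. Minimum: 200.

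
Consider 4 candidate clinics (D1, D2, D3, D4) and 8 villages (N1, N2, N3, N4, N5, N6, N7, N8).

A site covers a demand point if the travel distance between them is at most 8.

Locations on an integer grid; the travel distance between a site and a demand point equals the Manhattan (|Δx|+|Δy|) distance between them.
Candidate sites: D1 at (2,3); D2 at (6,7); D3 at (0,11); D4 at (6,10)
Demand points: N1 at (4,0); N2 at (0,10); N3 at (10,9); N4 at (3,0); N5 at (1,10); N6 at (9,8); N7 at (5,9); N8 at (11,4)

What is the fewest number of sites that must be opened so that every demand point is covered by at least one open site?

Coverage sets (demand points within 8 of each site):
  D1: {N1, N4, N5}
  D2: {N3, N5, N6, N7, N8}
  D3: {N2, N5, N7}
  D4: {N2, N3, N5, N6, N7}
No 2 sites suffice: every size-2 union leaves at least one demand point uncovered.
But {D1, D2, D3} covers everything, so the minimum is 3.

3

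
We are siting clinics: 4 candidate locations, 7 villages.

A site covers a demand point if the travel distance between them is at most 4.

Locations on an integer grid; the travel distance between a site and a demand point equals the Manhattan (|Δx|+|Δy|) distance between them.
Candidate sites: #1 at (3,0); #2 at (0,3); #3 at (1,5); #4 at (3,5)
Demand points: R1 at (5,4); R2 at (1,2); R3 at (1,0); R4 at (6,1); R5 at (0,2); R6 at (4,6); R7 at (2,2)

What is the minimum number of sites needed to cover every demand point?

3

Coverage sets (demand points within 4 of each site):
  #1: {R2, R3, R4, R7}
  #2: {R2, R3, R5, R7}
  #3: {R2, R5, R6, R7}
  #4: {R1, R6, R7}
No 2 sites suffice: every size-2 union leaves at least one demand point uncovered.
But {#1, #2, #4} covers everything, so the minimum is 3.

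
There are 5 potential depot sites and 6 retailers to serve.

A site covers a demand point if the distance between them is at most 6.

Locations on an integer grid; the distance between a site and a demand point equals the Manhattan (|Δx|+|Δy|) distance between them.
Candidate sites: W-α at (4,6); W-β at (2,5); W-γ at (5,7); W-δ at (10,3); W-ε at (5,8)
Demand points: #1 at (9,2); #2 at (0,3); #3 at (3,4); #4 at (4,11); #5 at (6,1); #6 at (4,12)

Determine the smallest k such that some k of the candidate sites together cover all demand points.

3

Coverage sets (demand points within 6 of each site):
  W-α: {#3, #4, #6}
  W-β: {#2, #3}
  W-γ: {#3, #4, #6}
  W-δ: {#1, #5}
  W-ε: {#3, #4, #6}
No 2 sites suffice: every size-2 union leaves at least one demand point uncovered.
But {W-α, W-β, W-δ} covers everything, so the minimum is 3.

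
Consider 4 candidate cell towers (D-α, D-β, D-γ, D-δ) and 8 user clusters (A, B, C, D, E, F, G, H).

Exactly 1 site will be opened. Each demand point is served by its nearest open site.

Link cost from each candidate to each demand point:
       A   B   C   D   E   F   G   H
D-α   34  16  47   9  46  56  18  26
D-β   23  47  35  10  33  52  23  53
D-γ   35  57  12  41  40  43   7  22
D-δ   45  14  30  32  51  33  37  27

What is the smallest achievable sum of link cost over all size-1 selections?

252

Open {D-α}.
  A→D-α 34, B→D-α 16, C→D-α 47, D→D-α 9, E→D-α 46, F→D-α 56, G→D-α 18, H→D-α 26  ⇒ total 252.
Compare {D-γ}: total 257.
Compare {D-δ}: total 269.
No size-1 selection does better; minimum is 252.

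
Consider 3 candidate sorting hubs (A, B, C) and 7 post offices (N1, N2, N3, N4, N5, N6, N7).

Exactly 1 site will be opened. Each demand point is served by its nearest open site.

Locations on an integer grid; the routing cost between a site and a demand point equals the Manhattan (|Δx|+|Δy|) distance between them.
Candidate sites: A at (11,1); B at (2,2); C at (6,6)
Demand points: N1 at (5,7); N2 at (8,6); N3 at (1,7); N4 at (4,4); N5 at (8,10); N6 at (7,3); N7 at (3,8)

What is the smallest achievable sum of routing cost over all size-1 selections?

Open {C}.
  N1→C 2, N2→C 2, N3→C 6, N4→C 4, N5→C 6, N6→C 4, N7→C 5  ⇒ total 29.
Compare {B}: total 55.
Compare {A}: total 79.

29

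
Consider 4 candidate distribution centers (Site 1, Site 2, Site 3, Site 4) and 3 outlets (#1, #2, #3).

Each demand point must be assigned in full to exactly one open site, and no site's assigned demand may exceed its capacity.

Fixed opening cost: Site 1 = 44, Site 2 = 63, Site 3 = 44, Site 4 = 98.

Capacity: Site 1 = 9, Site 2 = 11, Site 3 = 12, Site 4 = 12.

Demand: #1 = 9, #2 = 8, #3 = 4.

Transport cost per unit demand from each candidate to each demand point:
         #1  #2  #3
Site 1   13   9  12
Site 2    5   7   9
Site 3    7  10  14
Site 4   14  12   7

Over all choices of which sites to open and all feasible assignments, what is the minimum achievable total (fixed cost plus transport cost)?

288

Open {Site 2, Site 3}; cheapest assignment that respects the capacities:
  Site 2 (cap 11, load 9): #1 — cost 9×5 = 45
  Site 3 (cap 12, load 12): #2, #3 — cost 8×10 + 4×14 = 136
  Shipping 181, fixed 107 → total 288.
  Any other capacity-feasible assignment to {Site 2, Site 3} ships for at least 181.
Compare {Site 1, Site 2, Site 3}: its best feasible assignment gives total 318.
Compare {Site 3, Site 4}: its best feasible assignment gives total 329.
Every other set of open sites that can feasibly serve all demand totals ≥ 318 even under its best assignment. Minimum: 288.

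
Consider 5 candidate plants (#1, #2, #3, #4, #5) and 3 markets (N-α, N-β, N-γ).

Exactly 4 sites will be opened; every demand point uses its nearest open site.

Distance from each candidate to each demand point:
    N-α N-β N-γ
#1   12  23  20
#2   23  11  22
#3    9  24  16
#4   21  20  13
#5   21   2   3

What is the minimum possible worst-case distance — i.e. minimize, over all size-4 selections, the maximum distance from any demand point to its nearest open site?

9

Open {#1, #2, #3, #5}.
  Farthest demand point is N-α at distance 9 (to #3); all others are ≤ 9.
With {#1, #3, #4, #5} the worst case is 9.
With {#2, #3, #4, #5} the worst case is 9.
No size-4 selection achieves below 9.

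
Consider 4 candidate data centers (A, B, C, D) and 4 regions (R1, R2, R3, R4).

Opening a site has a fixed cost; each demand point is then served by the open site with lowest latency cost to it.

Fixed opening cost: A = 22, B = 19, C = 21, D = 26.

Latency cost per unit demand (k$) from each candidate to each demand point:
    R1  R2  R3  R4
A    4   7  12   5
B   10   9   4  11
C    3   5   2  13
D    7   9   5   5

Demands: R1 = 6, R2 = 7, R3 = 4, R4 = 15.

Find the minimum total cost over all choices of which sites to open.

179

Open {A, C}: assign each demand point to its cheapest open site.
  R1→C 6×3=18, R2→C 7×5=35, R3→C 4×2=8, R4→A 15×5=75
  latency cost 136, fixed 43 → total 179.
Compare {C, D}: latency cost 136 + fixed 47 = 183.
Compare {A, B, C}: latency cost 136 + fixed 62 = 198.
Compare {B, C, D}: latency cost 136 + fixed 66 = 202.
All other subsets cost ≥ 183. Minimum total cost: 179.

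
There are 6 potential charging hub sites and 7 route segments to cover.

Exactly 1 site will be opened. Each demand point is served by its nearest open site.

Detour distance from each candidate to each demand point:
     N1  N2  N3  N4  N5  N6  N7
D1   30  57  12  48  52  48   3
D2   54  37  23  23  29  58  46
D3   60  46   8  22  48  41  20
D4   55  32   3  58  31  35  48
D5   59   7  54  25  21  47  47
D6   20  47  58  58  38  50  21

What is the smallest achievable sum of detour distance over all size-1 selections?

Open {D3}.
  N1→D3 60, N2→D3 46, N3→D3 8, N4→D3 22, N5→D3 48, N6→D3 41, N7→D3 20  ⇒ total 245.
Compare {D1}: total 250.
Compare {D5}: total 260.
No size-1 selection does better; minimum is 245.

245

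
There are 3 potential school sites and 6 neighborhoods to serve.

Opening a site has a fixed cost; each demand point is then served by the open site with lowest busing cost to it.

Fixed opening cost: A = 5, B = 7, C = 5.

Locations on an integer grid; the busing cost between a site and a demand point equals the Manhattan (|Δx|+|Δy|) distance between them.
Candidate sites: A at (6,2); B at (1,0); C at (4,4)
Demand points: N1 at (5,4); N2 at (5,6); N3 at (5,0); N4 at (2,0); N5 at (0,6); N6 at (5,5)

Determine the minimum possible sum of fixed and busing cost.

Open {C}: assign each demand point to its cheapest open site.
  N1→C 1, N2→C 3, N3→C 5, N4→C 6, N5→C 6, N6→C 2
  busing cost 23, fixed 5 → total 28.
Compare {B, C}: busing cost 17 + fixed 12 = 29.
Compare {A, C}: busing cost 21 + fixed 10 = 31.
Compare {A, B, C}: busing cost 16 + fixed 17 = 33.
All other subsets cost ≥ 29. Minimum total cost: 28.

28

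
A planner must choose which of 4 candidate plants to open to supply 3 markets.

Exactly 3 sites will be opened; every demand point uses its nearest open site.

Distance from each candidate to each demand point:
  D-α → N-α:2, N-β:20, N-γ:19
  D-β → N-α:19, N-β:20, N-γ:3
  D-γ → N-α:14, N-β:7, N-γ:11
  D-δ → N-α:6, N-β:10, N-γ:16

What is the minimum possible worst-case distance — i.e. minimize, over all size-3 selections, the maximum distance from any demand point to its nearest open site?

7

Open {D-α, D-β, D-γ}.
  Farthest demand point is N-β at distance 7 (to D-γ); all others are ≤ 7.
With {D-β, D-γ, D-δ} the worst case is 7.
With {D-α, D-β, D-δ} the worst case is 10.
No size-3 selection achieves below 7.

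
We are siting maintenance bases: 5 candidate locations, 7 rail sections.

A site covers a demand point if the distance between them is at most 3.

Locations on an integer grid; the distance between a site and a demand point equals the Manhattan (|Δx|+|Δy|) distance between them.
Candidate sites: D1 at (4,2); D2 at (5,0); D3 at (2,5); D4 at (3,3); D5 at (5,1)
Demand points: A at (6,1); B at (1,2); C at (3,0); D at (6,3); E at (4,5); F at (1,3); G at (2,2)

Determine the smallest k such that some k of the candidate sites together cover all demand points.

2

Coverage sets (demand points within 3 of each site):
  D1: {A, B, C, D, E, G}
  D2: {A, C}
  D3: {E, F, G}
  D4: {B, C, D, E, F, G}
  D5: {A, C, D}
No single site covers all 7 demand points.
But {D1, D3} covers everything, so the minimum is 2.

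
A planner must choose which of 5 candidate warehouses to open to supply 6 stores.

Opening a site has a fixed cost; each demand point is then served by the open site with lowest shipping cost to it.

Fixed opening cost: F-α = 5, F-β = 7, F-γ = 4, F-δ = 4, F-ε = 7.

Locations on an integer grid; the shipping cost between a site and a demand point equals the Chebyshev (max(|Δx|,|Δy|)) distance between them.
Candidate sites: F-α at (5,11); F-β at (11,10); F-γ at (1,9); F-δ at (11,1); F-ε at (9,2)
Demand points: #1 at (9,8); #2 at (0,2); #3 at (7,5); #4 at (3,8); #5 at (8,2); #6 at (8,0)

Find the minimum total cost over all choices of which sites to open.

Open {F-γ, F-ε}: assign each demand point to its cheapest open site.
  #1→F-ε 6, #2→F-γ 7, #3→F-ε 3, #4→F-γ 2, #5→F-ε 1, #6→F-ε 2
  shipping cost 21, fixed 11 → total 32.
Compare {F-ε}: shipping cost 27 + fixed 7 = 34.
Compare {F-α, F-ε}: shipping cost 22 + fixed 12 = 34.
Compare {F-γ, F-δ}: shipping cost 26 + fixed 8 = 34.
All other subsets cost ≥ 34. Minimum total cost: 32.

32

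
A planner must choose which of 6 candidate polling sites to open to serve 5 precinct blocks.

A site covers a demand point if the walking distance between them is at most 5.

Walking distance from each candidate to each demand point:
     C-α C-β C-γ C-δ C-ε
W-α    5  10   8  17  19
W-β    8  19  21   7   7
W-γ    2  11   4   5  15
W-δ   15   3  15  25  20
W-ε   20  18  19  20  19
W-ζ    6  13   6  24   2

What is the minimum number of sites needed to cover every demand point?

3

Coverage sets (demand points within 5 of each site):
  W-α: {C-α}
  W-β: {}
  W-γ: {C-α, C-γ, C-δ}
  W-δ: {C-β}
  W-ε: {}
  W-ζ: {C-ε}
No 2 sites suffice: every size-2 union leaves at least one demand point uncovered.
But {W-γ, W-δ, W-ζ} covers everything, so the minimum is 3.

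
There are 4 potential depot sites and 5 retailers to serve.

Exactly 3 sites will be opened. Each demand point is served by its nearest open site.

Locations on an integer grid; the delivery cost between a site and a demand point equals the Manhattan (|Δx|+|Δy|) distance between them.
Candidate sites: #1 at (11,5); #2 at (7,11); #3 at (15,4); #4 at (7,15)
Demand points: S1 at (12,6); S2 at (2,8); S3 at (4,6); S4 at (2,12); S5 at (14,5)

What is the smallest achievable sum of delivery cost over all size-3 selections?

26

Open {#1, #2, #3}.
  S1→#1 2, S2→#2 8, S3→#1 8, S4→#2 6, S5→#3 2  ⇒ total 26.
Compare {#1, #2, #4}: total 27.
Compare {#2, #3, #4}: total 29.
No size-3 selection does better; minimum is 26.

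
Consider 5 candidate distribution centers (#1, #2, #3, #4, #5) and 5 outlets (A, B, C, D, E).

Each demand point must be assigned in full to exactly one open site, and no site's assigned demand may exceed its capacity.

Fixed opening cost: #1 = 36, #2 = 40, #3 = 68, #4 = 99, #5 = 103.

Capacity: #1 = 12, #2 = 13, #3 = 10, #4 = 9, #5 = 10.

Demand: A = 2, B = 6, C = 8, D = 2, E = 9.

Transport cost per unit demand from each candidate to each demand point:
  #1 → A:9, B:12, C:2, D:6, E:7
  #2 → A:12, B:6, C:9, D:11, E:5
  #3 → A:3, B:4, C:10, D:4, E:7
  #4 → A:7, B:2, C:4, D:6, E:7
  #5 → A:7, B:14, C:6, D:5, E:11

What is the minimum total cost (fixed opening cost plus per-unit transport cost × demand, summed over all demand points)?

Open {#1, #2, #3}; cheapest assignment that respects the capacities:
  #1 (cap 12, load 8): C — cost 8×2 = 16
  #2 (cap 13, load 9): E — cost 9×5 = 45
  #3 (cap 10, load 10): A, B, D — cost 2×3 + 6×4 + 2×4 = 38
  Shipping 99, fixed 144 → total 243.
  Any other capacity-feasible assignment to {#1, #2, #3} ships for at least 99.
Compare {#1, #2, #4}: its best feasible assignment gives total 274.
Compare {#1, #3, #4}: its best feasible assignment gives total 320.
Every other set of open sites that can feasibly serve all demand totals ≥ 274 even under its best assignment. Minimum: 243.

243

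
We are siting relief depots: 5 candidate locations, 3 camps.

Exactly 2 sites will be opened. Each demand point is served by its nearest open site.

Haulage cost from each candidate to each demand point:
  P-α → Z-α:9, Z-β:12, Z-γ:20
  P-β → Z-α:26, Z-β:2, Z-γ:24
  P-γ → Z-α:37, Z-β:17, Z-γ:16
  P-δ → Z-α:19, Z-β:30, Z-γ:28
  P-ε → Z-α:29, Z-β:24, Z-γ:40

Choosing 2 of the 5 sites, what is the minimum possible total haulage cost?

31

Open {P-α, P-β}.
  Z-α→P-α 9, Z-β→P-β 2, Z-γ→P-α 20  ⇒ total 31.
Compare {P-α, P-γ}: total 37.
Compare {P-α, P-δ}: total 41.
No size-2 selection does better; minimum is 31.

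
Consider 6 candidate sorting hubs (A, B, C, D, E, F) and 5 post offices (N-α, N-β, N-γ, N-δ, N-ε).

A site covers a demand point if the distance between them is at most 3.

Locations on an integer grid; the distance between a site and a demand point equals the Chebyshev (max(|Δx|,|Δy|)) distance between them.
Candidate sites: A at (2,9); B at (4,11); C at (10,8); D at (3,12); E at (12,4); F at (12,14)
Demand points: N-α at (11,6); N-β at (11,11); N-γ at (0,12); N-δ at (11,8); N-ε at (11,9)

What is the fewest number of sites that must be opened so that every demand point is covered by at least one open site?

Coverage sets (demand points within 3 of each site):
  A: {N-γ}
  B: {}
  C: {N-α, N-β, N-δ, N-ε}
  D: {N-γ}
  E: {N-α}
  F: {N-β}
No single site covers all 5 demand points.
But {A, C} covers everything, so the minimum is 2.

2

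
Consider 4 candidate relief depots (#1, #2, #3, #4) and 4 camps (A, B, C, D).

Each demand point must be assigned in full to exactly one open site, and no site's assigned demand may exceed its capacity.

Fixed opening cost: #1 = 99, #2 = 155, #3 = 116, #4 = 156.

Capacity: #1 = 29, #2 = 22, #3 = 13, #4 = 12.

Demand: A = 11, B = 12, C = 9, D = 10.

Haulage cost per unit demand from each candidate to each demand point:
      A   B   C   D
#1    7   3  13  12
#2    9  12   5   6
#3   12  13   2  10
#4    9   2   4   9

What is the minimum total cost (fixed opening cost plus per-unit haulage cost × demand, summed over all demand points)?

472

Open {#1, #2}; cheapest assignment that respects the capacities:
  #1 (cap 29, load 23): A, B — cost 11×7 + 12×3 = 113
  #2 (cap 22, load 19): C, D — cost 9×5 + 10×6 = 105
  Shipping 218, fixed 254 → total 472.
  Any other capacity-feasible assignment to {#1, #2} ships for at least 218.
Compare {#1, #2, #3}: its best feasible assignment gives total 561.
Compare {#1, #3, #4}: its best feasible assignment gives total 592.
Every other set of open sites that can feasibly serve all demand totals ≥ 561 even under its best assignment. Minimum: 472.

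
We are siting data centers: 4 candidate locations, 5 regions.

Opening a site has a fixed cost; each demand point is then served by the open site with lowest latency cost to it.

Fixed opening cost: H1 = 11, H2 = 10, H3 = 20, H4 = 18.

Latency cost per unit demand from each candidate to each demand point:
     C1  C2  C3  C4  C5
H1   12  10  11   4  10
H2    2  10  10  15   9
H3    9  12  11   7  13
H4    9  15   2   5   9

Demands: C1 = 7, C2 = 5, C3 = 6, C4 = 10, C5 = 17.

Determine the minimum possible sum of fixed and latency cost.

307

Open {H2, H4}: assign each demand point to its cheapest open site.
  C1→H2 7×2=14, C2→H2 5×10=50, C3→H4 6×2=12, C4→H4 10×5=50, C5→H2 17×9=153
  latency cost 279, fixed 28 → total 307.
Compare {H1, H2, H4}: latency cost 269 + fixed 39 = 308.
Compare {H2, H3, H4}: latency cost 279 + fixed 48 = 327.
Compare {H1, H2, H3, H4}: latency cost 269 + fixed 59 = 328.
All other subsets cost ≥ 308. Minimum total cost: 307.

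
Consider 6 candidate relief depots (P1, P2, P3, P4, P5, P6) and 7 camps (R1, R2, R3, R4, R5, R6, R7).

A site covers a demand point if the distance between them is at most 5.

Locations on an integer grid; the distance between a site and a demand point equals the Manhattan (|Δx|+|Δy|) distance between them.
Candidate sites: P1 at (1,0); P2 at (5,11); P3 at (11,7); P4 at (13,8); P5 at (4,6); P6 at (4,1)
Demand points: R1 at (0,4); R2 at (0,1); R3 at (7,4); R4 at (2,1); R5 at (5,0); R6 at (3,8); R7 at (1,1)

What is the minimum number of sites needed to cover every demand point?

Coverage sets (demand points within 5 of each site):
  P1: {R1, R2, R4, R5, R7}
  P2: {R6}
  P3: {}
  P4: {}
  P5: {R3, R6}
  P6: {R2, R4, R5, R7}
No single site covers all 7 demand points.
But {P1, P5} covers everything, so the minimum is 2.

2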